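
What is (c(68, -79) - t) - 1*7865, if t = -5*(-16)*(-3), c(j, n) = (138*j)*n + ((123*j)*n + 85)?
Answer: -1409632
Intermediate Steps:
c(j, n) = 85 + 261*j*n (c(j, n) = 138*j*n + (123*j*n + 85) = 138*j*n + (85 + 123*j*n) = 85 + 261*j*n)
t = -240 (t = 80*(-3) = -240)
(c(68, -79) - t) - 1*7865 = ((85 + 261*68*(-79)) - 1*(-240)) - 1*7865 = ((85 - 1402092) + 240) - 7865 = (-1402007 + 240) - 7865 = -1401767 - 7865 = -1409632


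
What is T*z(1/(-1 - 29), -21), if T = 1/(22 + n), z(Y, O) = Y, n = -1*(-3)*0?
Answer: -1/660 ≈ -0.0015152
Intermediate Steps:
n = 0 (n = 3*0 = 0)
T = 1/22 (T = 1/(22 + 0) = 1/22 ≈ 0.045455)
T*z(1/(-1 - 29), -21) = 1/(22*(-1 - 29)) = (1/22)/(-30) = (1/22)*(-1/30) = -1/660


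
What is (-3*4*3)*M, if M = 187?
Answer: -6732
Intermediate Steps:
(-3*4*3)*M = (-3*4*3)*187 = -12*3*187 = -36*187 = -6732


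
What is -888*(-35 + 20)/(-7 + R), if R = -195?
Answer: -6660/101 ≈ -65.941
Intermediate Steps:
-888*(-35 + 20)/(-7 + R) = -888*(-35 + 20)/(-7 - 195) = -(-13320)/(-202) = -(-13320)*(-1)/202 = -888*15/202 = -6660/101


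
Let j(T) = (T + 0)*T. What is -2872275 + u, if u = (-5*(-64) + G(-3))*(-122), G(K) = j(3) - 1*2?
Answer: -2912169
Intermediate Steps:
j(T) = T² (j(T) = T*T = T²)
G(K) = 7 (G(K) = 3² - 1*2 = 9 - 2 = 7)
u = -39894 (u = (-5*(-64) + 7)*(-122) = (320 + 7)*(-122) = 327*(-122) = -39894)
-2872275 + u = -2872275 - 39894 = -2912169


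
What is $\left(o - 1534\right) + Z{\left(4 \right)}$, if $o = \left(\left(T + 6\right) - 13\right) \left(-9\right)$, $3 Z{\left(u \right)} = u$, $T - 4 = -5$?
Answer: $- \frac{4382}{3} \approx -1460.7$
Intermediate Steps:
$T = -1$ ($T = 4 - 5 = -1$)
$Z{\left(u \right)} = \frac{u}{3}$
$o = 72$ ($o = \left(\left(-1 + 6\right) - 13\right) \left(-9\right) = \left(5 - 13\right) \left(-9\right) = \left(-8\right) \left(-9\right) = 72$)
$\left(o - 1534\right) + Z{\left(4 \right)} = \left(72 - 1534\right) + \frac{1}{3} \cdot 4 = -1462 + \frac{4}{3} = - \frac{4382}{3}$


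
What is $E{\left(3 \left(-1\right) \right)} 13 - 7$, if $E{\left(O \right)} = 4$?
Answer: $45$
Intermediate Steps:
$E{\left(3 \left(-1\right) \right)} 13 - 7 = 4 \cdot 13 - 7 = 52 - 7 = 45$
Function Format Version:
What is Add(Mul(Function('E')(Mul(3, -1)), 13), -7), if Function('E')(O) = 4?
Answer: 45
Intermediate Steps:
Add(Mul(Function('E')(Mul(3, -1)), 13), -7) = Add(Mul(4, 13), -7) = Add(52, -7) = 45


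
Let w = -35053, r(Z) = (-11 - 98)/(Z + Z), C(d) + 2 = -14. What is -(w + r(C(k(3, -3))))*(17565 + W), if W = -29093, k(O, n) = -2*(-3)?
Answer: -1616206867/4 ≈ -4.0405e+8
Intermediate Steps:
k(O, n) = 6
C(d) = -16 (C(d) = -2 - 14 = -16)
r(Z) = -109/(2*Z) (r(Z) = -109*1/(2*Z) = -109/(2*Z))
-(w + r(C(k(3, -3))))*(17565 + W) = -(-35053 - 109/2/(-16))*(17565 - 29093) = -(-35053 - 109/2*(-1/16))*(-11528) = -(-35053 + 109/32)*(-11528) = -(-1121587)*(-11528)/32 = -1*1616206867/4 = -1616206867/4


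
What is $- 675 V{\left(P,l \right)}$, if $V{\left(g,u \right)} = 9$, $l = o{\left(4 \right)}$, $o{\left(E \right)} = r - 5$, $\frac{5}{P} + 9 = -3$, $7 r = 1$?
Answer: $-6075$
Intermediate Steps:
$r = \frac{1}{7}$ ($r = \frac{1}{7} \cdot 1 = \frac{1}{7} \approx 0.14286$)
$P = - \frac{5}{12}$ ($P = \frac{5}{-9 - 3} = \frac{5}{-12} = 5 \left(- \frac{1}{12}\right) = - \frac{5}{12} \approx -0.41667$)
$o{\left(E \right)} = - \frac{34}{7}$ ($o{\left(E \right)} = \frac{1}{7} - 5 = - \frac{34}{7}$)
$l = - \frac{34}{7} \approx -4.8571$
$- 675 V{\left(P,l \right)} = \left(-675\right) 9 = -6075$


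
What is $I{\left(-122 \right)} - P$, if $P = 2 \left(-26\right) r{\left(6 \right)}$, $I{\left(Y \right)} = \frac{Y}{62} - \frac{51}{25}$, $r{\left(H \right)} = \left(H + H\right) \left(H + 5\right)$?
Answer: $\frac{5316494}{775} \approx 6860.0$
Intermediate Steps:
$r{\left(H \right)} = 2 H \left(5 + H\right)$
$I{\left(Y \right)} = - \frac{51}{25} + \frac{Y}{62}$ ($I{\left(Y \right)} = Y \frac{1}{62} - \frac{51}{25} = \frac{Y}{62} - \frac{51}{25} = - \frac{51}{25} + \frac{Y}{62}$)
$P = -6864$ ($P = 2 \left(-26\right) 2 \cdot 6 \left(5 + 6\right) = - 52 \cdot 2 \cdot 6 \cdot 11 = \left(-52\right) 132 = -6864$)
$I{\left(-122 \right)} - P = \left(- \frac{51}{25} + \frac{1}{62} \left(-122\right)\right) - -6864 = \left(- \frac{51}{25} - \frac{61}{31}\right) + 6864 = - \frac{3106}{775} + 6864 = \frac{5316494}{775}$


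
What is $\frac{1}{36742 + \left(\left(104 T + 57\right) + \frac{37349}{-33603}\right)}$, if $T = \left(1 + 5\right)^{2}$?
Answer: $\frac{33603}{1362329080} \approx 2.4666 \cdot 10^{-5}$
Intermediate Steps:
$T = 36$ ($T = 6^{2} = 36$)
$\frac{1}{36742 + \left(\left(104 T + 57\right) + \frac{37349}{-33603}\right)} = \frac{1}{36742 + \left(\left(104 \cdot 36 + 57\right) + \frac{37349}{-33603}\right)} = \frac{1}{36742 + \left(\left(3744 + 57\right) + 37349 \left(- \frac{1}{33603}\right)\right)} = \frac{1}{36742 + \left(3801 - \frac{37349}{33603}\right)} = \frac{1}{36742 + \frac{127687654}{33603}} = \frac{1}{\frac{1362329080}{33603}} = \frac{33603}{1362329080}$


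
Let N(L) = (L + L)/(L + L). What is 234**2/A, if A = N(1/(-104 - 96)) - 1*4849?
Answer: -4563/404 ≈ -11.295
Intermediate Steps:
N(L) = 1 (N(L) = (2*L)/((2*L)) = (2*L)*(1/(2*L)) = 1)
A = -4848 (A = 1 - 1*4849 = 1 - 4849 = -4848)
234**2/A = 234**2/(-4848) = 54756*(-1/4848) = -4563/404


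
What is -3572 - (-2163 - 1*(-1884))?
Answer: -3293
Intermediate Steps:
-3572 - (-2163 - 1*(-1884)) = -3572 - (-2163 + 1884) = -3572 - 1*(-279) = -3572 + 279 = -3293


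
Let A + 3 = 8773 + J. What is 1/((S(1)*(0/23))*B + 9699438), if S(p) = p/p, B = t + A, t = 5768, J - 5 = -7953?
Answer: 1/9699438 ≈ 1.0310e-7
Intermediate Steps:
J = -7948 (J = 5 - 7953 = -7948)
A = 822 (A = -3 + (8773 - 7948) = -3 + 825 = 822)
B = 6590 (B = 5768 + 822 = 6590)
S(p) = 1
1/((S(1)*(0/23))*B + 9699438) = 1/((1*(0/23))*6590 + 9699438) = 1/((1*(0*(1/23)))*6590 + 9699438) = 1/((1*0)*6590 + 9699438) = 1/(0*6590 + 9699438) = 1/(0 + 9699438) = 1/9699438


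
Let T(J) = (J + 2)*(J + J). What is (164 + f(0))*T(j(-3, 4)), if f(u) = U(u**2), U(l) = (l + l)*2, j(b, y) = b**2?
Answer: 32472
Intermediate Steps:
U(l) = 4*l (U(l) = (2*l)*2 = 4*l)
f(u) = 4*u**2
T(J) = 2*J*(2 + J) (T(J) = (2 + J)*(2*J) = 2*J*(2 + J))
(164 + f(0))*T(j(-3, 4)) = (164 + 4*0**2)*(2*(-3)**2*(2 + (-3)**2)) = (164 + 4*0)*(2*9*(2 + 9)) = (164 + 0)*(2*9*11) = 164*198 = 32472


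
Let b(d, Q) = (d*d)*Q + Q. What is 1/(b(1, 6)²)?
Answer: 1/144 ≈ 0.0069444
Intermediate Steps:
b(d, Q) = Q + Q*d² (b(d, Q) = d²*Q + Q = Q*d² + Q = Q + Q*d²)
1/(b(1, 6)²) = 1/((6*(1 + 1²))²) = 1/((6*(1 + 1))²) = 1/((6*2)²) = 1/(12²) = 1/144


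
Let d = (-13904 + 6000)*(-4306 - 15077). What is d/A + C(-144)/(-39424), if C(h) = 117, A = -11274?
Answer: -1006647589571/74077696 ≈ -13589.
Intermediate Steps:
d = 153203232 (d = -7904*(-19383) = 153203232)
d/A + C(-144)/(-39424) = 153203232/(-11274) + 117/(-39424) = 153203232*(-1/11274) + 117*(-1/39424) = -25533872/1879 - 117/39424 = -1006647589571/74077696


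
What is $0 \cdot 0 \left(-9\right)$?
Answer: $0$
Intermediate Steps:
$0 \cdot 0 \left(-9\right) = 0 \left(-9\right) = 0$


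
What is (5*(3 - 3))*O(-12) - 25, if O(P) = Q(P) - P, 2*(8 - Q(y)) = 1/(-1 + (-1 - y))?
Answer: -25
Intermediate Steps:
Q(y) = 8 - 1/(2*(-2 - y)) (Q(y) = 8 - 1/(2*(-1 + (-1 - y))) = 8 - 1/(2*(-2 - y)))
O(P) = -P + (33 + 16*P)/(2*(2 + P)) (O(P) = (33 + 16*P)/(2*(2 + P)) - P = -P + (33 + 16*P)/(2*(2 + P)))
(5*(3 - 3))*O(-12) - 25 = (5*(3 - 3))*((33/2 - 1*(-12)² + 6*(-12))/(2 - 12)) - 25 = (5*0)*((33/2 - 1*144 - 72)/(-10)) - 25 = 0*(-(33/2 - 144 - 72)/10) - 25 = 0*(-⅒*(-399/2)) - 25 = 0*(399/20) - 25 = 0 - 25 = -25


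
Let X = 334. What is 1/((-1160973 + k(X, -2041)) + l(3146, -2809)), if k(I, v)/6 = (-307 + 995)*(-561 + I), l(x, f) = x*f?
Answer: -1/10935143 ≈ -9.1448e-8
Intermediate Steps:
l(x, f) = f*x
k(I, v) = -2315808 + 4128*I (k(I, v) = 6*((-307 + 995)*(-561 + I)) = 6*(688*(-561 + I)) = 6*(-385968 + 688*I) = -2315808 + 4128*I)
1/((-1160973 + k(X, -2041)) + l(3146, -2809)) = 1/((-1160973 + (-2315808 + 4128*334)) - 2809*3146) = 1/((-1160973 + (-2315808 + 1378752)) - 8837114) = 1/((-1160973 - 937056) - 8837114) = 1/(-2098029 - 8837114) = 1/(-10935143) = -1/10935143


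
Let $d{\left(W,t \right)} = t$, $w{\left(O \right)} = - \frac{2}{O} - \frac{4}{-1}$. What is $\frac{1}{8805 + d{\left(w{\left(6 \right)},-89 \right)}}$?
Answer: $\frac{1}{8716} \approx 0.00011473$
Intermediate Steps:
$w{\left(O \right)} = 4 - \frac{2}{O}$ ($w{\left(O \right)} = - \frac{2}{O} - -4 = - \frac{2}{O} + 4 = 4 - \frac{2}{O}$)
$\frac{1}{8805 + d{\left(w{\left(6 \right)},-89 \right)}} = \frac{1}{8805 - 89} = \frac{1}{8716}$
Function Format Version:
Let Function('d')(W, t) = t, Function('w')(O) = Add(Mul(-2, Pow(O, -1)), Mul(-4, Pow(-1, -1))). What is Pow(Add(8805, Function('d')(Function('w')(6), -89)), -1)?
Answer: Rational(1, 8716) ≈ 0.00011473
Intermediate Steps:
Function('w')(O) = Add(4, Mul(-2, Pow(O, -1))) (Function('w')(O) = Add(Mul(-2, Pow(O, -1)), Mul(-4, -1)) = Add(Mul(-2, Pow(O, -1)), 4) = Add(4, Mul(-2, Pow(O, -1))))
Pow(Add(8805, Function('d')(Function('w')(6), -89)), -1) = Pow(Add(8805, -89), -1) = Pow(8716, -1) = Rational(1, 8716)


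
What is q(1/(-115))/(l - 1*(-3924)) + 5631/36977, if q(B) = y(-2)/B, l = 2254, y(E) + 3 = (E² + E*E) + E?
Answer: 22031253/228443906 ≈ 0.096441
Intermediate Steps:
y(E) = -3 + E + 2*E² (y(E) = -3 + ((E² + E*E) + E) = -3 + ((E² + E²) + E) = -3 + (2*E² + E) = -3 + (E + 2*E²) = -3 + E + 2*E²)
q(B) = 3/B (q(B) = (-3 - 2 + 2*(-2)²)/B = (-3 - 2 + 2*4)/B = (-3 - 2 + 8)/B = 3/B)
q(1/(-115))/(l - 1*(-3924)) + 5631/36977 = (3/(1/(-115)))/(2254 - 1*(-3924)) + 5631/36977 = (3/(-1/115))/(2254 + 3924) + 5631*(1/36977) = (3*(-115))/6178 + 5631/36977 = -345*1/6178 + 5631/36977 = -345/6178 + 5631/36977 = 22031253/228443906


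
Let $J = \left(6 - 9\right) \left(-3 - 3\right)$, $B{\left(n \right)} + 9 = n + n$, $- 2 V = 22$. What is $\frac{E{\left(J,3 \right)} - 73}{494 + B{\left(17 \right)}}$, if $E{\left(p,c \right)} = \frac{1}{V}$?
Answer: $- \frac{268}{1903} \approx -0.14083$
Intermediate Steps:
$V = -11$ ($V = \left(- \frac{1}{2}\right) 22 = -11$)
$B{\left(n \right)} = -9 + 2 n$ ($B{\left(n \right)} = -9 + \left(n + n\right) = -9 + 2 n$)
$J = 18$ ($J = \left(-3\right) \left(-6\right) = 18$)
$E{\left(p,c \right)} = - \frac{1}{11}$ ($E{\left(p,c \right)} = \frac{1}{-11} = - \frac{1}{11}$)
$\frac{E{\left(J,3 \right)} - 73}{494 + B{\left(17 \right)}} = \frac{- \frac{1}{11} - 73}{494 + \left(-9 + 2 \cdot 17\right)} = - \frac{804}{11 \left(494 + \left(-9 + 34\right)\right)} = - \frac{804}{11 \left(494 + 25\right)} = - \frac{804}{11 \cdot 519} = \left(- \frac{804}{11}\right) \frac{1}{519} = - \frac{268}{1903}$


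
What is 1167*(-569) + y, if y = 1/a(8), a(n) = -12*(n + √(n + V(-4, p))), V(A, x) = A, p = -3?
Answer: -79682761/120 ≈ -6.6402e+5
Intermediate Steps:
a(n) = -12*n - 12*√(-4 + n) (a(n) = -12*(n + √(n - 4)) = -12*(n + √(-4 + n)) = -12*n - 12*√(-4 + n))
y = -1/120 (y = 1/(-12*8 - 12*√(-4 + 8)) = 1/(-96 - 12*√4) = 1/(-96 - 12*2) = 1/(-96 - 24) = 1/(-120) = -1/120 ≈ -0.0083333)
1167*(-569) + y = 1167*(-569) - 1/120 = -664023 - 1/120 = -79682761/120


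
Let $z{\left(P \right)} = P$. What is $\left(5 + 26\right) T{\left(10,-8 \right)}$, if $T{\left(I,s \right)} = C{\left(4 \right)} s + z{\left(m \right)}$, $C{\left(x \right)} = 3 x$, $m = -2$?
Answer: $-3038$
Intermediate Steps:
$T{\left(I,s \right)} = -2 + 12 s$ ($T{\left(I,s \right)} = 3 \cdot 4 s - 2 = 12 s - 2 = -2 + 12 s$)
$\left(5 + 26\right) T{\left(10,-8 \right)} = \left(5 + 26\right) \left(-2 + 12 \left(-8\right)\right) = 31 \left(-2 - 96\right) = 31 \left(-98\right) = -3038$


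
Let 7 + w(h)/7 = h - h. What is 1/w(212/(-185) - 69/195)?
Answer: -1/49 ≈ -0.020408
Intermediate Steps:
w(h) = -49 (w(h) = -49 + 7*(h - h) = -49 + 7*0 = -49 + 0 = -49)
1/w(212/(-185) - 69/195) = 1/(-49) = -1/49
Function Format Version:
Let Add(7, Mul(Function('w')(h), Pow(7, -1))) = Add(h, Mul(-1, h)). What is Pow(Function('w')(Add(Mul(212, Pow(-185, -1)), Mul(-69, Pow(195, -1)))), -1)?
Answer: Rational(-1, 49) ≈ -0.020408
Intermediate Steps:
Function('w')(h) = -49 (Function('w')(h) = Add(-49, Mul(7, Add(h, Mul(-1, h)))) = Add(-49, Mul(7, 0)) = Add(-49, 0) = -49)
Pow(Function('w')(Add(Mul(212, Pow(-185, -1)), Mul(-69, Pow(195, -1)))), -1) = Pow(-49, -1) = Rational(-1, 49)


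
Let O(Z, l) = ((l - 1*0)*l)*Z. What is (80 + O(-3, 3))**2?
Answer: 2809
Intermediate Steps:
O(Z, l) = Z*l**2 (O(Z, l) = ((l + 0)*l)*Z = (l*l)*Z = l**2*Z = Z*l**2)
(80 + O(-3, 3))**2 = (80 - 3*3**2)**2 = (80 - 3*9)**2 = (80 - 27)**2 = 53**2 = 2809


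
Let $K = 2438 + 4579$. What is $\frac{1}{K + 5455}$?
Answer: $\frac{1}{12472} \approx 8.018 \cdot 10^{-5}$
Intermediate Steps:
$K = 7017$
$\frac{1}{K + 5455} = \frac{1}{7017 + 5455} = \frac{1}{12472}$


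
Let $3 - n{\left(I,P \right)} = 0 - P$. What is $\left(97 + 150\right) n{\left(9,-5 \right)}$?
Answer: $-494$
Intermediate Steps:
$n{\left(I,P \right)} = 3 + P$ ($n{\left(I,P \right)} = 3 - \left(0 - P\right) = 3 - - P = 3 + P$)
$\left(97 + 150\right) n{\left(9,-5 \right)} = \left(97 + 150\right) \left(3 - 5\right) = 247 \left(-2\right) = -494$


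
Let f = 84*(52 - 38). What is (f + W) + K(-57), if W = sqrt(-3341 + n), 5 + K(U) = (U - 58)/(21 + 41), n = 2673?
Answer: 72487/62 + 2*I*sqrt(167) ≈ 1169.1 + 25.846*I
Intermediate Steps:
K(U) = -184/31 + U/62 (K(U) = -5 + (U - 58)/(21 + 41) = -5 + (-58 + U)/62 = -5 + (-58 + U)*(1/62) = -5 + (-29/31 + U/62) = -184/31 + U/62)
f = 1176 (f = 84*14 = 1176)
W = 2*I*sqrt(167) (W = sqrt(-3341 + 2673) = sqrt(-668) = 2*I*sqrt(167) ≈ 25.846*I)
(f + W) + K(-57) = (1176 + 2*I*sqrt(167)) + (-184/31 + (1/62)*(-57)) = (1176 + 2*I*sqrt(167)) + (-184/31 - 57/62) = (1176 + 2*I*sqrt(167)) - 425/62 = 72487/62 + 2*I*sqrt(167)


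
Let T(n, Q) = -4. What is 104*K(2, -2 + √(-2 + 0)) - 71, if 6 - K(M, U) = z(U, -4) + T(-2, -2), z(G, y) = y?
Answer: 1385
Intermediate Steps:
K(M, U) = 14 (K(M, U) = 6 - (-4 - 4) = 6 - 1*(-8) = 6 + 8 = 14)
104*K(2, -2 + √(-2 + 0)) - 71 = 104*14 - 71 = 1456 - 71 = 1385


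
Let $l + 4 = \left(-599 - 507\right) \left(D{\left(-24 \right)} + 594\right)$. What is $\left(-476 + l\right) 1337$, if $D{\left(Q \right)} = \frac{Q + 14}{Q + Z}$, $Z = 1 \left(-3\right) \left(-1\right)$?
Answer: $- \frac{2639120344}{3} \approx -8.7971 \cdot 10^{8}$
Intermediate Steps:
$Z = 3$ ($Z = \left(-3\right) \left(-1\right) = 3$)
$D{\left(Q \right)} = \frac{14 + Q}{3 + Q}$ ($D{\left(Q \right)} = \frac{Q + 14}{Q + 3} = \frac{14 + Q}{3 + Q}$)
$l = - \frac{1972484}{3}$ ($l = -4 + \left(-599 - 507\right) \left(\frac{14 - 24}{3 - 24} + 594\right) = -4 - 1106 \left(\frac{1}{-21} \left(-10\right) + 594\right) = -4 - 1106 \left(\left(- \frac{1}{21}\right) \left(-10\right) + 594\right) = -4 - 1106 \left(\frac{10}{21} + 594\right) = -4 - \frac{1972472}{3} = - \frac{1972484}{3} \approx -6.575 \cdot 10^{5}$)
$\left(-476 + l\right) 1337 = \left(-476 - \frac{1972484}{3}\right) 1337 = \left(- \frac{1973912}{3}\right) 1337 = - \frac{2639120344}{3}$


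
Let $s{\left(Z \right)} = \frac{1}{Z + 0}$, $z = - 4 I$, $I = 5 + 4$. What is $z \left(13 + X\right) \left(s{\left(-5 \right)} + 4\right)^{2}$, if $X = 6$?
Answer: $- \frac{246924}{25} \approx -9877.0$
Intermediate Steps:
$I = 9$
$z = -36$ ($z = \left(-4\right) 9 = -36$)
$s{\left(Z \right)} = \frac{1}{Z}$
$z \left(13 + X\right) \left(s{\left(-5 \right)} + 4\right)^{2} = - 36 \left(13 + 6\right) \left(\frac{1}{-5} + 4\right)^{2} = \left(-36\right) 19 \left(- \frac{1}{5} + 4\right)^{2} = - 684 \left(\frac{19}{5}\right)^{2} = \left(-684\right) \frac{361}{25} = - \frac{246924}{25}$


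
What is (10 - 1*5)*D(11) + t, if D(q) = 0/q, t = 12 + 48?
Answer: 60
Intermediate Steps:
t = 60
D(q) = 0
(10 - 1*5)*D(11) + t = (10 - 1*5)*0 + 60 = (10 - 5)*0 + 60 = 5*0 + 60 = 0 + 60 = 60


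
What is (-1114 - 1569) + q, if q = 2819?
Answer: 136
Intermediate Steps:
(-1114 - 1569) + q = (-1114 - 1569) + 2819 = -2683 + 2819 = 136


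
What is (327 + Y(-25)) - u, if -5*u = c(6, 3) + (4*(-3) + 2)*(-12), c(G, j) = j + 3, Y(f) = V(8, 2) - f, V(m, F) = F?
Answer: 1896/5 ≈ 379.20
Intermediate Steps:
Y(f) = 2 - f
c(G, j) = 3 + j
u = -126/5 (u = -((3 + 3) + (4*(-3) + 2)*(-12))/5 = -(6 + (-12 + 2)*(-12))/5 = -(6 - 10*(-12))/5 = -(6 + 120)/5 = -1/5*126 = -126/5 ≈ -25.200)
(327 + Y(-25)) - u = (327 + (2 - 1*(-25))) - 1*(-126/5) = (327 + (2 + 25)) + 126/5 = (327 + 27) + 126/5 = 354 + 126/5 = 1896/5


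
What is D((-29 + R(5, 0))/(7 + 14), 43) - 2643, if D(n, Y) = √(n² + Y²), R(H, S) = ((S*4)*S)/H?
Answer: -2643 + 25*√1306/21 ≈ -2600.0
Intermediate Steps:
R(H, S) = 4*S²/H (R(H, S) = ((4*S)*S)/H = (4*S²)/H = 4*S²/H)
D(n, Y) = √(Y² + n²)
D((-29 + R(5, 0))/(7 + 14), 43) - 2643 = √(43² + ((-29 + 4*0²/5)/(7 + 14))²) - 2643 = √(1849 + ((-29 + 4*(⅕)*0)/21)²) - 2643 = √(1849 + ((-29 + 0)*(1/21))²) - 2643 = √(1849 + (-29*1/21)²) - 2643 = √(1849 + (-29/21)²) - 2643 = √(1849 + 841/441) - 2643 = √(816250/441) - 2643 = 25*√1306/21 - 2643 = -2643 + 25*√1306/21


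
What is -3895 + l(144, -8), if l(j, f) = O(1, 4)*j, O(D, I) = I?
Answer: -3319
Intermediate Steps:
l(j, f) = 4*j
-3895 + l(144, -8) = -3895 + 4*144 = -3895 + 576 = -3319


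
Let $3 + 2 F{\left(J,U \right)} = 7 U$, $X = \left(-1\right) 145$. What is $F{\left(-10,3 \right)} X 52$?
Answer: $-67860$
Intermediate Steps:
$X = -145$
$F{\left(J,U \right)} = - \frac{3}{2} + \frac{7 U}{2}$
$F{\left(-10,3 \right)} X 52 = \left(- \frac{3}{2} + \frac{7}{2} \cdot 3\right) \left(-145\right) 52 = \left(- \frac{3}{2} + \frac{21}{2}\right) \left(-145\right) 52 = 9 \left(-145\right) 52 = \left(-1305\right) 52 = -67860$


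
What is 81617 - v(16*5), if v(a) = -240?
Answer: 81857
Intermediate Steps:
81617 - v(16*5) = 81617 - 1*(-240) = 81617 + 240 = 81857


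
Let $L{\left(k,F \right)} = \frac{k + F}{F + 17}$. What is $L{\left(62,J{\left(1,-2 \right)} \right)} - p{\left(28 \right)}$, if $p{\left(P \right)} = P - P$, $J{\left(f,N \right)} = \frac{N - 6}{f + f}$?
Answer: $\frac{58}{13} \approx 4.4615$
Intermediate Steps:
$J{\left(f,N \right)} = \frac{-6 + N}{2 f}$
$p{\left(P \right)} = 0$
$L{\left(k,F \right)} = \frac{F + k}{17 + F}$
$L{\left(62,J{\left(1,-2 \right)} \right)} - p{\left(28 \right)} = \frac{\frac{-6 - 2}{2 \cdot 1} + 62}{17 + \frac{-6 - 2}{2 \cdot 1}} - 0 = \frac{\frac{1}{2} \cdot 1 \left(-8\right) + 62}{17 + \frac{1}{2} \cdot 1 \left(-8\right)} + 0 = \frac{-4 + 62}{17 - 4} + 0 = \frac{1}{13} \cdot 58 + 0 = \frac{58}{13} + 0 = \frac{58}{13}$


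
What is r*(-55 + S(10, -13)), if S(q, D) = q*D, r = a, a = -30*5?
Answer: 27750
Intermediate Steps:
a = -150
r = -150
S(q, D) = D*q
r*(-55 + S(10, -13)) = -150*(-55 - 13*10) = -150*(-55 - 130) = -150*(-185) = 27750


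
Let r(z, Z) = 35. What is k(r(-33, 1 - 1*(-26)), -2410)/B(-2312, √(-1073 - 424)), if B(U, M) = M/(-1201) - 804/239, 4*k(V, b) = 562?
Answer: -12980607973706/310825531651 + 19277252201*I*√1497/1864953189906 ≈ -41.762 + 0.39993*I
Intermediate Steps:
k(V, b) = 281/2 (k(V, b) = (¼)*562 = 281/2)
B(U, M) = -804/239 - M/1201 (B(U, M) = M*(-1/1201) - 804*1/239 = -M/1201 - 804/239 = -804/239 - M/1201)
k(r(-33, 1 - 1*(-26)), -2410)/B(-2312, √(-1073 - 424)) = 281/(2*(-804/239 - √(-1073 - 424)/1201)) = 281/(2*(-804/239 - I*√1497/1201))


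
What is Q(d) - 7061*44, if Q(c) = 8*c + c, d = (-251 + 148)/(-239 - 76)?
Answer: -10873837/35 ≈ -3.1068e+5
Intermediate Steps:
d = 103/315 (d = -103/(-315) = -103*(-1/315) = 103/315 ≈ 0.32698)
Q(c) = 9*c
Q(d) - 7061*44 = 9*(103/315) - 7061*44 = 103/35 - 310684 = -10873837/35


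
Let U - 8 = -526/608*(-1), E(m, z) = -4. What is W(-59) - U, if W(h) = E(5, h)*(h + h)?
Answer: 140793/304 ≈ 463.13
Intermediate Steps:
W(h) = -8*h (W(h) = -4*(h + h) = -8*h)
U = 2695/304 (U = 8 - 526/608*(-1) = 8 - 526*1/608*(-1) = 8 - 263/304*(-1) = 8 + 263/304 = 2695/304 ≈ 8.8651)
W(-59) - U = -8*(-59) - 1*2695/304 = 472 - 2695/304 = 140793/304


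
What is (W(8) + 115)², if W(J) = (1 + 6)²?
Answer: 26896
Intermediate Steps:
W(J) = 49 (W(J) = 7² = 49)
(W(8) + 115)² = (49 + 115)² = 164² = 26896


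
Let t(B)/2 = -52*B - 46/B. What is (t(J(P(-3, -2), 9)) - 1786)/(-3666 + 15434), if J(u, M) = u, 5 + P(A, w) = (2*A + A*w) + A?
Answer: -1885/23536 ≈ -0.080090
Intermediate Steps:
P(A, w) = -5 + 3*A + A*w (P(A, w) = -5 + ((2*A + A*w) + A) = -5 + (3*A + A*w) = -5 + 3*A + A*w)
t(B) = -104*B - 92/B (t(B) = 2*(-52*B - 46/B) = -104*B - 92/B)
(t(J(P(-3, -2), 9)) - 1786)/(-3666 + 15434) = ((-104*(-5 + 3*(-3) - 3*(-2)) - 92/(-5 + 3*(-3) - 3*(-2))) - 1786)/(-3666 + 15434) = ((-104*(-5 - 9 + 6) - 92/(-5 - 9 + 6)) - 1786)/11768 = ((-104*(-8) - 92/(-8)) - 1786)*(1/11768) = ((832 - 92*(-⅛)) - 1786)*(1/11768) = ((832 + 23/2) - 1786)*(1/11768) = (1687/2 - 1786)*(1/11768) = -1885/2*1/11768 = -1885/23536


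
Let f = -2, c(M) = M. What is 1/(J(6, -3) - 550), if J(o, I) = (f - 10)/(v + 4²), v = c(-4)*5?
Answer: -1/547 ≈ -0.0018282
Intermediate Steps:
v = -20 (v = -4*5 = -20)
J(o, I) = 3 (J(o, I) = (-2 - 10)/(-20 + 4²) = -12/(-20 + 16) = -12/(-4) = -12*(-¼) = 3)
1/(J(6, -3) - 550) = 1/(3 - 550) = 1/(-547) = -1/547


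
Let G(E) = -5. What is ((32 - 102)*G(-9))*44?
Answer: 15400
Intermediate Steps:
((32 - 102)*G(-9))*44 = ((32 - 102)*(-5))*44 = -70*(-5)*44 = 350*44 = 15400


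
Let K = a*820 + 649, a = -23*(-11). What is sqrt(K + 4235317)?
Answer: 3*sqrt(493714) ≈ 2107.9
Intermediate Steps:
a = 253
K = 208109 (K = 253*820 + 649 = 207460 + 649 = 208109)
sqrt(K + 4235317) = sqrt(208109 + 4235317) = sqrt(4443426) = 3*sqrt(493714)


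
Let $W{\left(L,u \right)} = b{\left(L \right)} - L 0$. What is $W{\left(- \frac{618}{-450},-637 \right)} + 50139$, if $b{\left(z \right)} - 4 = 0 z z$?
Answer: $50143$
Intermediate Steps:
$b{\left(z \right)} = 4$ ($b{\left(z \right)} = 4 + 0 z z = 4 + 0 z = 4 + 0 = 4$)
$W{\left(L,u \right)} = 4$ ($W{\left(L,u \right)} = 4 - L 0 = 4 - 0 = 4 + 0 = 4$)
$W{\left(- \frac{618}{-450},-637 \right)} + 50139 = 4 + 50139 = 50143$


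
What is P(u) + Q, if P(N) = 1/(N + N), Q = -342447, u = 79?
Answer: -54106625/158 ≈ -3.4245e+5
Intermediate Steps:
P(N) = 1/(2*N)
P(u) + Q = (1/2)/79 - 342447 = (1/2)*(1/79) - 342447 = 1/158 - 342447 = -54106625/158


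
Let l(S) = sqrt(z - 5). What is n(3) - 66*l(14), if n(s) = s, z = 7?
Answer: 3 - 66*sqrt(2) ≈ -90.338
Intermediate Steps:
l(S) = sqrt(2) (l(S) = sqrt(7 - 5) = sqrt(2))
n(3) - 66*l(14) = 3 - 66*sqrt(2)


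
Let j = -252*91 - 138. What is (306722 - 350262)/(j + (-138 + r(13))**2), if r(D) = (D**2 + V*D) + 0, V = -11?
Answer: 21770/5263 ≈ 4.1364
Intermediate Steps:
j = -23070 (j = -22932 - 138 = -23070)
r(D) = D**2 - 11*D (r(D) = (D**2 - 11*D) + 0 = D**2 - 11*D)
(306722 - 350262)/(j + (-138 + r(13))**2) = (306722 - 350262)/(-23070 + (-138 + 13*(-11 + 13))**2) = -43540/(-23070 + (-138 + 13*2)**2) = -43540/(-23070 + (-138 + 26)**2) = -43540/(-23070 + (-112)**2) = -43540/(-23070 + 12544) = -43540/(-10526) = -43540*(-1/10526) = 21770/5263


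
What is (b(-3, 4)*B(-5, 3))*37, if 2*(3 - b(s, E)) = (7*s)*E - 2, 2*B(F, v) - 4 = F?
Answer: -851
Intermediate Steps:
B(F, v) = 2 + F/2
b(s, E) = 4 - 7*E*s/2 (b(s, E) = 3 - ((7*s)*E - 2)/2 = 3 - (7*E*s - 2)/2 = 3 - (-2 + 7*E*s)/2 = 3 + (1 - 7*E*s/2) = 4 - 7*E*s/2)
(b(-3, 4)*B(-5, 3))*37 = ((4 - 7/2*4*(-3))*(2 + (½)*(-5)))*37 = ((4 + 42)*(2 - 5/2))*37 = (46*(-½))*37 = -23*37 = -851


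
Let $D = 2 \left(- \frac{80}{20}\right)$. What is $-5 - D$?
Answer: $3$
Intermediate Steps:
$D = -8$ ($D = 2 \left(\left(-80\right) \frac{1}{20}\right) = 2 \left(-4\right) = -8$)
$-5 - D = -5 - -8 = -5 + 8 = 3$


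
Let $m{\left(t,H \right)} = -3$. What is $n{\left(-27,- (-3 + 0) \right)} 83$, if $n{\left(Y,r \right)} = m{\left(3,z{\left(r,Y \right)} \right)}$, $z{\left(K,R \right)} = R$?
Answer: $-249$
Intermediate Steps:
$n{\left(Y,r \right)} = -3$
$n{\left(-27,- (-3 + 0) \right)} 83 = \left(-3\right) 83 = -249$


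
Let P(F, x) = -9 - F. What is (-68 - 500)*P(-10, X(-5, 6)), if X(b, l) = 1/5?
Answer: -568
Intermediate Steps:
X(b, l) = ⅕
(-68 - 500)*P(-10, X(-5, 6)) = (-68 - 500)*(-9 - 1*(-10)) = -568*(-9 + 10) = -568*1 = -568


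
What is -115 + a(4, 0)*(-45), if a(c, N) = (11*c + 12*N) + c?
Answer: -2275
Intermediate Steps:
a(c, N) = 12*N + 12*c
-115 + a(4, 0)*(-45) = -115 + (12*0 + 12*4)*(-45) = -115 + (0 + 48)*(-45) = -115 + 48*(-45) = -115 - 2160 = -2275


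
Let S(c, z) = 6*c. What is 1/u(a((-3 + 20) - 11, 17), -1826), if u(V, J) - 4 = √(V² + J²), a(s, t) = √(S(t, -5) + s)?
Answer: -1/833592 + √208399/833592 ≈ 0.00054644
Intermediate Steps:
a(s, t) = √(s + 6*t) (a(s, t) = √(6*t + s) = √(s + 6*t))
u(V, J) = 4 + √(J² + V²) (u(V, J) = 4 + √(V² + J²) = 4 + √(J² + V²))
1/u(a((-3 + 20) - 11, 17), -1826) = 1/(4 + √((-1826)² + (√(((-3 + 20) - 11) + 6*17))²)) = 1/(4 + √(3334276 + (√((17 - 11) + 102))²)) = 1/(4 + √(3334276 + (√(6 + 102))²)) = 1/(4 + √(3334276 + (√108)²)) = 1/(4 + √(3334276 + (6*√3)²)) = 1/(4 + √(3334276 + 108)) = 1/(4 + √3334384) = 1/(4 + 4*√208399)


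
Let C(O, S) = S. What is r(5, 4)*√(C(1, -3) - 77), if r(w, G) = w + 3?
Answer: 32*I*√5 ≈ 71.554*I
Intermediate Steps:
r(w, G) = 3 + w
r(5, 4)*√(C(1, -3) - 77) = (3 + 5)*√(-3 - 77) = 8*√(-80) = 8*(4*I*√5) = 32*I*√5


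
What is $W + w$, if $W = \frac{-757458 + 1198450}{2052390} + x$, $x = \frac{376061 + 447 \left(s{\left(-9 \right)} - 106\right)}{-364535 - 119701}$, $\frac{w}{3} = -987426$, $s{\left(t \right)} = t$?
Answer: $- \frac{122668089583978702}{41410046835} \approx -2.9623 \cdot 10^{6}$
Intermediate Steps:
$w = -2962278$ ($w = 3 \left(-987426\right) = -2962278$)
$x = - \frac{81164}{121059}$ ($x = \frac{376061 + 447 \left(-9 - 106\right)}{-364535 - 119701} = \frac{376061 + 447 \left(-115\right)}{-484236} = \left(376061 - 51405\right) \left(- \frac{1}{484236}\right) = 324656 \left(- \frac{1}{484236}\right) = - \frac{81164}{121059} \approx -0.67045$)
$W = - \frac{18865688572}{41410046835}$ ($W = \frac{-757458 + 1198450}{2052390} - \frac{81164}{121059} = 440992 \cdot \frac{1}{2052390} - \frac{81164}{121059} = \frac{220496}{1026195} - \frac{81164}{121059} = - \frac{18865688572}{41410046835} \approx -0.45558$)
$W + w = - \frac{18865688572}{41410046835} - 2962278 = - \frac{122668089583978702}{41410046835}$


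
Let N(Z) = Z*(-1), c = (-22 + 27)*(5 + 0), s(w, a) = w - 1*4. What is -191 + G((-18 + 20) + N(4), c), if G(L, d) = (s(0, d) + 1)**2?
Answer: -182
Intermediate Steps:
s(w, a) = -4 + w (s(w, a) = w - 4 = -4 + w)
c = 25 (c = 5*5 = 25)
N(Z) = -Z
G(L, d) = 9 (G(L, d) = ((-4 + 0) + 1)**2 = (-4 + 1)**2 = (-3)**2 = 9)
-191 + G((-18 + 20) + N(4), c) = -191 + 9 = -182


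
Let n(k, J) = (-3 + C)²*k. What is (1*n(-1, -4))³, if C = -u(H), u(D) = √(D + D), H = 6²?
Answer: -1161297 - 801900*√2 ≈ -2.2954e+6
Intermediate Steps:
H = 36
u(D) = √2*√D (u(D) = √(2*D) = √2*√D)
C = -6*√2 (C = -√2*√36 = -√2*6 = -6*√2 ≈ -8.4853)
n(k, J) = k*(-3 - 6*√2)² (n(k, J) = (-3 - 6*√2)²*k = k*(-3 - 6*√2)²)
(1*n(-1, -4))³ = (1*(9*(-1)*(9 + 4*√2)))³ = (1*(-81 - 36*√2))³ = (-81 - 36*√2)³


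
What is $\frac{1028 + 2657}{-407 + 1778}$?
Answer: $\frac{3685}{1371} \approx 2.6878$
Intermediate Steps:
$\frac{1028 + 2657}{-407 + 1778} = \frac{3685}{1371}$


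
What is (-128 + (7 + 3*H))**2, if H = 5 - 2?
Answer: 12544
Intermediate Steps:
H = 3
(-128 + (7 + 3*H))**2 = (-128 + (7 + 3*3))**2 = (-128 + (7 + 9))**2 = (-128 + 16)**2 = (-112)**2 = 12544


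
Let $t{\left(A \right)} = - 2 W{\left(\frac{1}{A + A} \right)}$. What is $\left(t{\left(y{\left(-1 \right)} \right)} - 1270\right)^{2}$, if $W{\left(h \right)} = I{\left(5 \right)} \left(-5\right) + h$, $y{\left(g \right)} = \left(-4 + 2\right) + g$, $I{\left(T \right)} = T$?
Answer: $\frac{13388281}{9} \approx 1.4876 \cdot 10^{6}$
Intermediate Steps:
$y{\left(g \right)} = -2 + g$
$W{\left(h \right)} = -25 + h$ ($W{\left(h \right)} = 5 \left(-5\right) + h = -25 + h$)
$t{\left(A \right)} = 50 - \frac{1}{A}$ ($t{\left(A \right)} = - 2 \left(-25 + \frac{1}{A + A}\right) = - 2 \left(-25 + \frac{1}{2 A}\right) = 50 - \frac{1}{A}$)
$\left(t{\left(y{\left(-1 \right)} \right)} - 1270\right)^{2} = \left(\left(50 - \frac{1}{-2 - 1}\right) - 1270\right)^{2} = \left(\left(50 - \frac{1}{-3}\right) - 1270\right)^{2} = \left(\left(50 - - \frac{1}{3}\right) - 1270\right)^{2} = \left(\left(50 + \frac{1}{3}\right) - 1270\right)^{2} = \left(\frac{151}{3} - 1270\right)^{2} = \left(- \frac{3659}{3}\right)^{2} = \frac{13388281}{9}$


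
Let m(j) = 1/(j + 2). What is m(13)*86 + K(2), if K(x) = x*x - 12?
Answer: -34/15 ≈ -2.2667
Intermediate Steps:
m(j) = 1/(2 + j)
K(x) = -12 + x² (K(x) = x² - 12 = -12 + x²)
m(13)*86 + K(2) = 86/(2 + 13) + (-12 + 2²) = 86/15 + (-12 + 4) = (1/15)*86 - 8 = 86/15 - 8 = -34/15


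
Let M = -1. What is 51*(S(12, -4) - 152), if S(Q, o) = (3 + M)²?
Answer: -7548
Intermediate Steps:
S(Q, o) = 4 (S(Q, o) = (3 - 1)² = 2² = 4)
51*(S(12, -4) - 152) = 51*(4 - 152) = 51*(-148) = -7548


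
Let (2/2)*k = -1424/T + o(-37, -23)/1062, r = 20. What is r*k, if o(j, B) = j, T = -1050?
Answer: 491146/18585 ≈ 26.427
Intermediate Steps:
k = 245573/185850 (k = -1424/(-1050) - 37/1062 = -1424*(-1/1050) - 37*1/1062 = 712/525 - 37/1062 = 245573/185850 ≈ 1.3214)
r*k = 20*(245573/185850) = 491146/18585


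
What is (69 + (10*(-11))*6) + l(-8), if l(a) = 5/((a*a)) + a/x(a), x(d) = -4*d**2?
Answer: -37817/64 ≈ -590.89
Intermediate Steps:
l(a) = 5/a**2 - 1/(4*a) (l(a) = 5/((a*a)) + a/((-4*a**2)) = 5/(a**2) + a*(-1/(4*a**2)) = 5/a**2 - 1/(4*a))
(69 + (10*(-11))*6) + l(-8) = (69 + (10*(-11))*6) + (1/4)*(20 - 1*(-8))/(-8)**2 = (69 - 110*6) + (1/4)*(1/64)*(20 + 8) = (69 - 660) + (1/4)*(1/64)*28 = -591 + 7/64 = -37817/64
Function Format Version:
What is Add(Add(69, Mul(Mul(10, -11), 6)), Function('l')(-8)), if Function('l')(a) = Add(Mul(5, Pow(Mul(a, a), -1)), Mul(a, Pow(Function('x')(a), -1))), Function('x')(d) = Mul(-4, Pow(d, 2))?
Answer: Rational(-37817, 64) ≈ -590.89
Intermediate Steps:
Function('l')(a) = Add(Mul(5, Pow(a, -2)), Mul(Rational(-1, 4), Pow(a, -1))) (Function('l')(a) = Add(Mul(5, Pow(Mul(a, a), -1)), Mul(a, Pow(Mul(-4, Pow(a, 2)), -1))) = Add(Mul(5, Pow(Pow(a, 2), -1)), Mul(a, Mul(Rational(-1, 4), Pow(a, -2)))) = Add(Mul(5, Pow(a, -2)), Mul(Rational(-1, 4), Pow(a, -1))))
Add(Add(69, Mul(Mul(10, -11), 6)), Function('l')(-8)) = Add(Add(69, Mul(Mul(10, -11), 6)), Mul(Rational(1, 4), Pow(-8, -2), Add(20, Mul(-1, -8)))) = Add(Add(69, Mul(-110, 6)), Mul(Rational(1, 4), Rational(1, 64), Add(20, 8))) = Add(Add(69, -660), Mul(Rational(1, 4), Rational(1, 64), 28)) = Add(-591, Rational(7, 64)) = Rational(-37817, 64)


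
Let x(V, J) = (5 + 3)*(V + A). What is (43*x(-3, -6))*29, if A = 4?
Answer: 9976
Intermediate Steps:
x(V, J) = 32 + 8*V (x(V, J) = (5 + 3)*(V + 4) = 8*(4 + V) = 32 + 8*V)
(43*x(-3, -6))*29 = (43*(32 + 8*(-3)))*29 = (43*(32 - 24))*29 = (43*8)*29 = 344*29 = 9976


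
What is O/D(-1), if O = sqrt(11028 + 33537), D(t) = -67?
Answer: -sqrt(44565)/67 ≈ -3.1508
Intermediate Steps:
O = sqrt(44565) ≈ 211.10
O/D(-1) = sqrt(44565)/(-67) = sqrt(44565)*(-1/67) = -sqrt(44565)/67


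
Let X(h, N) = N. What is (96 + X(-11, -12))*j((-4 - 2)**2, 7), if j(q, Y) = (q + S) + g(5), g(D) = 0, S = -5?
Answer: 2604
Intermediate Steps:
j(q, Y) = -5 + q (j(q, Y) = (q - 5) + 0 = (-5 + q) + 0 = -5 + q)
(96 + X(-11, -12))*j((-4 - 2)**2, 7) = (96 - 12)*(-5 + (-4 - 2)**2) = 84*(-5 + (-6)**2) = 84*(-5 + 36) = 84*31 = 2604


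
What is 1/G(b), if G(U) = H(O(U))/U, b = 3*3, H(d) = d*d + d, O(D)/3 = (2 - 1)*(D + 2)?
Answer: 3/374 ≈ 0.0080214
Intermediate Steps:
O(D) = 6 + 3*D (O(D) = 3*((2 - 1)*(D + 2)) = 3*(1*(2 + D)) = 3*(2 + D) = 6 + 3*D)
H(d) = d + d² (H(d) = d² + d = d + d²)
b = 9
G(U) = (6 + 3*U)*(7 + 3*U)/U (G(U) = ((6 + 3*U)*(1 + (6 + 3*U)))/U = ((6 + 3*U)*(7 + 3*U))/U = (6 + 3*U)*(7 + 3*U)/U)
1/G(b) = 1/(39 + 9*9 + 42/9) = 1/(39 + 81 + 42*(⅑)) = 1/(39 + 81 + 14/3) = 1/(374/3) = 3/374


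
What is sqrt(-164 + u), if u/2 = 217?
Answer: 3*sqrt(30) ≈ 16.432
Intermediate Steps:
u = 434 (u = 2*217 = 434)
sqrt(-164 + u) = sqrt(-164 + 434) = sqrt(270) = 3*sqrt(30)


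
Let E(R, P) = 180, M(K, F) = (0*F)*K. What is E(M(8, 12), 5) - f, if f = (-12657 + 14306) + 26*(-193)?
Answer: 3549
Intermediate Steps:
M(K, F) = 0 (M(K, F) = 0*K = 0)
f = -3369 (f = 1649 - 5018 = -3369)
E(M(8, 12), 5) - f = 180 - 1*(-3369) = 180 + 3369 = 3549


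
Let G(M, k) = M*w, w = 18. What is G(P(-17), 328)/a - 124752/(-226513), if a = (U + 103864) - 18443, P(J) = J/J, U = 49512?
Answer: 16837238850/30564078629 ≈ 0.55088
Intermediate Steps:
P(J) = 1
G(M, k) = 18*M (G(M, k) = M*18 = 18*M)
a = 134933 (a = (49512 + 103864) - 18443 = 153376 - 18443 = 134933)
G(P(-17), 328)/a - 124752/(-226513) = (18*1)/134933 - 124752/(-226513) = 18*(1/134933) - 124752*(-1/226513) = 18/134933 + 124752/226513 = 16837238850/30564078629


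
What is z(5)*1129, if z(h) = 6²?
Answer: 40644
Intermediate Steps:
z(h) = 36
z(5)*1129 = 36*1129 = 40644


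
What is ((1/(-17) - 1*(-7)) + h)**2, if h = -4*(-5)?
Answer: 209764/289 ≈ 725.83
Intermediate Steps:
h = 20
((1/(-17) - 1*(-7)) + h)**2 = ((1/(-17) - 1*(-7)) + 20)**2 = ((-1/17 + 7) + 20)**2 = (118/17 + 20)**2 = (458/17)**2 = 209764/289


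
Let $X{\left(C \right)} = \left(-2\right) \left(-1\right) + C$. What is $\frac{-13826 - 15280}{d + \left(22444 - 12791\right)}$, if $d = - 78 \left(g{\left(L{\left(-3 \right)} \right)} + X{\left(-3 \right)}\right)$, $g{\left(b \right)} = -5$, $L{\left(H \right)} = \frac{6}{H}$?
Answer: $- \frac{29106}{10121} \approx -2.8758$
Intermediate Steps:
$X{\left(C \right)} = 2 + C$
$d = 468$ ($d = - 78 \left(-5 + \left(2 - 3\right)\right) = - 78 \left(-5 - 1\right) = \left(-78\right) \left(-6\right) = 468$)
$\frac{-13826 - 15280}{d + \left(22444 - 12791\right)} = \frac{-13826 - 15280}{468 + \left(22444 - 12791\right)} = - \frac{29106}{468 + 9653} = - \frac{29106}{10121}$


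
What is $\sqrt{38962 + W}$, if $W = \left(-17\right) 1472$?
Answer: $\sqrt{13938} \approx 118.06$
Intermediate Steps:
$W = -25024$
$\sqrt{38962 + W} = \sqrt{38962 - 25024} = \sqrt{13938}$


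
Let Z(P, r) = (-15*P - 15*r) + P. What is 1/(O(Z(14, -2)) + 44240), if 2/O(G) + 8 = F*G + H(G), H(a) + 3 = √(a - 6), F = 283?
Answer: 48840214354171/2160691080949731682 + I*√43/1080345540474865841 ≈ 2.2604e-5 + 6.0698e-18*I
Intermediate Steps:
H(a) = -3 + √(-6 + a) (H(a) = -3 + √(a - 6) = -3 + √(-6 + a))
Z(P, r) = -15*r - 14*P
O(G) = 2/(-11 + √(-6 + G) + 283*G) (O(G) = 2/(-8 + (283*G + (-3 + √(-6 + G)))) = 2/(-8 + (-3 + √(-6 + G) + 283*G)) = 2/(-11 + √(-6 + G) + 283*G))
1/(O(Z(14, -2)) + 44240) = 1/(2/(-11 + √(-6 + (-15*(-2) - 14*14)) + 283*(-15*(-2) - 14*14)) + 44240) = 1/(2/(-11 + √(-6 + (30 - 196)) + 283*(30 - 196)) + 44240) = 1/(2/(-11 + √(-6 - 166) + 283*(-166)) + 44240) = 1/(2/(-11 + √(-172) - 46978) + 44240) = 1/(2/(-11 + 2*I*√43 - 46978) + 44240) = 1/(2/(-46989 + 2*I*√43) + 44240) = 1/(44240 + 2/(-46989 + 2*I*√43))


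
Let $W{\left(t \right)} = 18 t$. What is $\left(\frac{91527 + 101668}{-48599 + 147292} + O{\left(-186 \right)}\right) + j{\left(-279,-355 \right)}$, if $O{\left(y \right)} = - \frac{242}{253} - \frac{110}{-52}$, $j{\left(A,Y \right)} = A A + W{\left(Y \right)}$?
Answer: $\frac{183352548851}{2566018} \approx 71454.0$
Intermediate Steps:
$j{\left(A,Y \right)} = A^{2} + 18 Y$ ($j{\left(A,Y \right)} = A A + 18 Y = A^{2} + 18 Y$)
$O{\left(y \right)} = \frac{693}{598}$ ($O{\left(y \right)} = \left(-242\right) \frac{1}{253} - - \frac{55}{26} = - \frac{22}{23} + \frac{55}{26} = \frac{693}{598}$)
$\left(\frac{91527 + 101668}{-48599 + 147292} + O{\left(-186 \right)}\right) + j{\left(-279,-355 \right)} = \left(\frac{91527 + 101668}{-48599 + 147292} + \frac{693}{598}\right) + \left(\left(-279\right)^{2} + 18 \left(-355\right)\right) = \left(\frac{193195}{98693} + \frac{693}{598}\right) + \left(77841 - 6390\right) = \left(193195 \cdot \frac{1}{98693} + \frac{693}{598}\right) + 71451 = \left(\frac{193195}{98693} + \frac{693}{598}\right) + 71451 = \frac{7996733}{2566018} + 71451 = \frac{183352548851}{2566018}$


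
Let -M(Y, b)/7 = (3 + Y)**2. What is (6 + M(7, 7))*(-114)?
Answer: 79116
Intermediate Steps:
M(Y, b) = -7*(3 + Y)**2
(6 + M(7, 7))*(-114) = (6 - 7*(3 + 7)**2)*(-114) = (6 - 7*10**2)*(-114) = (6 - 7*100)*(-114) = (6 - 700)*(-114) = -694*(-114) = 79116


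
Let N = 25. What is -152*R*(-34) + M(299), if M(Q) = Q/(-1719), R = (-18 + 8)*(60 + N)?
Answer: -7551223499/1719 ≈ -4.3928e+6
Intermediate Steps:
R = -850 (R = (-18 + 8)*(60 + 25) = -10*85 = -850)
M(Q) = -Q/1719 (M(Q) = Q*(-1/1719) = -Q/1719)
-152*R*(-34) + M(299) = -152*(-850)*(-34) - 1/1719*299 = 129200*(-34) - 299/1719 = -4392800 - 299/1719 = -7551223499/1719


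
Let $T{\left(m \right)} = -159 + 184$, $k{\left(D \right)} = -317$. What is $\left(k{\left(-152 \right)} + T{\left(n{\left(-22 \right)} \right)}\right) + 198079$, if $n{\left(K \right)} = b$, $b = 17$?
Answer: $197787$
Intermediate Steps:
$n{\left(K \right)} = 17$
$T{\left(m \right)} = 25$
$\left(k{\left(-152 \right)} + T{\left(n{\left(-22 \right)} \right)}\right) + 198079 = \left(-317 + 25\right) + 198079 = -292 + 198079 = 197787$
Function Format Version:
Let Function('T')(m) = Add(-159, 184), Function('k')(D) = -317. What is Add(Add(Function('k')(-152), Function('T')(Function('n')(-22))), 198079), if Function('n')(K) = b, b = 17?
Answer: 197787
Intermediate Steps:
Function('n')(K) = 17
Function('T')(m) = 25
Add(Add(Function('k')(-152), Function('T')(Function('n')(-22))), 198079) = Add(Add(-317, 25), 198079) = Add(-292, 198079) = 197787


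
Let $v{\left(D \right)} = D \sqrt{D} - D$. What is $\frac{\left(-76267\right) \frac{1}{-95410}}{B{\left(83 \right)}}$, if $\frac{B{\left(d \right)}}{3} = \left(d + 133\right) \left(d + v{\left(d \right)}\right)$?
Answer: $\frac{76267 \sqrt{83}}{425917109520} \approx 1.6314 \cdot 10^{-6}$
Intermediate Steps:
$v{\left(D \right)} = D^{\frac{3}{2}} - D$
$B{\left(d \right)} = 3 d^{\frac{3}{2}} \left(133 + d\right)$ ($B{\left(d \right)} = 3 \left(d + 133\right) \left(d + \left(d^{\frac{3}{2}} - d\right)\right) = 3 \left(133 + d\right) d^{\frac{3}{2}} = 3 d^{\frac{3}{2}} \left(133 + d\right)$)
$\frac{\left(-76267\right) \frac{1}{-95410}}{B{\left(83 \right)}} = \frac{\left(-76267\right) \frac{1}{-95410}}{3 \cdot 83^{\frac{3}{2}} \left(133 + 83\right)} = \frac{\left(-76267\right) \left(- \frac{1}{95410}\right)}{3 \cdot 83 \sqrt{83} \cdot 216} = \frac{76267}{95410 \cdot 53784 \sqrt{83}} = \frac{76267 \frac{\sqrt{83}}{4464072}}{95410} = \frac{76267 \sqrt{83}}{425917109520}$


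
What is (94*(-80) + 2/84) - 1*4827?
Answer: -518573/42 ≈ -12347.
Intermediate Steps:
(94*(-80) + 2/84) - 1*4827 = (-7520 + 2*(1/84)) - 4827 = (-7520 + 1/42) - 4827 = -315839/42 - 4827 = -518573/42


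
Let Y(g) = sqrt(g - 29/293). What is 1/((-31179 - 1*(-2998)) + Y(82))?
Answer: -8257033/232691422976 - sqrt(7031121)/232691422976 ≈ -3.5496e-5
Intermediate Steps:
Y(g) = sqrt(-29/293 + g) (Y(g) = sqrt(g - 29*1/293) = sqrt(g - 29/293) = sqrt(-29/293 + g))
1/((-31179 - 1*(-2998)) + Y(82)) = 1/((-31179 - 1*(-2998)) + sqrt(-8497 + 85849*82)/293) = 1/((-31179 + 2998) + sqrt(-8497 + 7039618)/293) = 1/(-28181 + sqrt(7031121)/293)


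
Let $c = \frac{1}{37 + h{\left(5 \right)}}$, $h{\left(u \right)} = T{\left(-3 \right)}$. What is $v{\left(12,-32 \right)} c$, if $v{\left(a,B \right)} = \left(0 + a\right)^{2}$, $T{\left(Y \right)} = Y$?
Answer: $\frac{72}{17} \approx 4.2353$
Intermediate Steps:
$h{\left(u \right)} = -3$
$v{\left(a,B \right)} = a^{2}$
$c = \frac{1}{34}$ ($c = \frac{1}{37 - 3} = \frac{1}{34} \approx 0.029412$)
$v{\left(12,-32 \right)} c = 12^{2} \cdot \frac{1}{34} = 144 \cdot \frac{1}{34} = \frac{72}{17}$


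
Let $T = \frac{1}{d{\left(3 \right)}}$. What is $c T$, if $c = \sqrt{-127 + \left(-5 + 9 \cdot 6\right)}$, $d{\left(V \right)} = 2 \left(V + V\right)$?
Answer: $\frac{i \sqrt{78}}{12} \approx 0.73598 i$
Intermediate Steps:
$d{\left(V \right)} = 4 V$ ($d{\left(V \right)} = 2 \cdot 2 V = 4 V$)
$c = i \sqrt{78}$ ($c = \sqrt{-127 + \left(-5 + 54\right)} = \sqrt{-127 + 49} = \sqrt{-78} = i \sqrt{78} \approx 8.8318 i$)
$T = \frac{1}{12}$ ($T = \frac{1}{4 \cdot 3} = \frac{1}{12} \approx 0.083333$)
$c T = i \sqrt{78} \cdot \frac{1}{12} = \frac{i \sqrt{78}}{12}$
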